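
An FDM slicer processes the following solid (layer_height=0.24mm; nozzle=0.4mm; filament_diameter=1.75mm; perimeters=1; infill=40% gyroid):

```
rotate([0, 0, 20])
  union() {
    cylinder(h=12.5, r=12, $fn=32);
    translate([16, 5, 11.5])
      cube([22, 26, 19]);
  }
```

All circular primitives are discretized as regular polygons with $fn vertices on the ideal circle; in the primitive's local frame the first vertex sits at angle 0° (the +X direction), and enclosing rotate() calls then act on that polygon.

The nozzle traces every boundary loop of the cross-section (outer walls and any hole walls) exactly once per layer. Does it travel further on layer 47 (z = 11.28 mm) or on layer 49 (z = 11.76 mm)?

layer 49 (z = 11.76 mm)

Layer 47 (z = 11.28): the cylinder: section is a regular 32-gon, circumradius r=12 (perimeter = 2·32·12.000·sin(180°/32) = 75.28 mm); the cube at (16, 5) does not reach this height (z outside [11.5, 30.5]); Taking the union: only the r=12 cylinder is present, so the union is just that shape — boundary = 75.28 mm; (rotated 20° about Z; rotation is an isometry so areas/perimeters/island counts are preserved). So its perimeter = 75.28 mm. Layer 49 (z = 11.76): the cylinder: section is a regular 32-gon, circumradius r=12 (perimeter = 2·32·12.000·sin(180°/32) = 75.28 mm); the cube at (16, 5) is present — its section is the full 22×26 rectangle (perimeter 96.00 mm); Combining (union): the 2 present regions are separate (no shared area or edge), so areas and boundary lengths simply add and each stays a separate island — boundary = 171.28 mm; (rotated 20° about Z; rotation is an isometry so areas/perimeters/island counts are preserved). So its perimeter = 171.28 mm. Layer 49 is larger (171.28 vs 75.28 mm).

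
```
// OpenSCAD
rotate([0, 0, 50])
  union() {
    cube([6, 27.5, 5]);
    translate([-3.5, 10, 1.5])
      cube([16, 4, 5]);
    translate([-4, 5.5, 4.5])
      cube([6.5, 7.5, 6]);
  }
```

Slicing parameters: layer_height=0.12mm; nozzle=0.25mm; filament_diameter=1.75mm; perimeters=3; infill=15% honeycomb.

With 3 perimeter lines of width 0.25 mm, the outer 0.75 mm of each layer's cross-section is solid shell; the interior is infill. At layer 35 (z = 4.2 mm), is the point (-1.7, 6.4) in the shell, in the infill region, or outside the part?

infill

At z = 4.2 mm: the cube is present — its section is the full 6×27.5 rectangle; the cube at (-3.5, 10) (footprint 16×4) is included at this height; the cube at (-4, 5.5) does not reach this height (z outside [4.5, 10.5]); Merging all regions: the regions partially overlap (shared area 24.00 mm²), so overlapping operands fuse into one piece — 1 connected region; (whole slice rotated 50° about Z — lengths, areas and connectivity unchanged). Overall, the cross-section is a single solid region. Undo the 50° rotation: the query point maps to (3.810, 5.416) in the un-rotated model frame. The nearest boundary edge runs (6.00, 10.00)→(6.00, 0.00); distance from the point to it = 2.19 mm. The point is inside the cross-section and 2.19 mm from the nearest boundary — more than the 0.75 mm shell width (3 × 0.25), so it's in the infill interior.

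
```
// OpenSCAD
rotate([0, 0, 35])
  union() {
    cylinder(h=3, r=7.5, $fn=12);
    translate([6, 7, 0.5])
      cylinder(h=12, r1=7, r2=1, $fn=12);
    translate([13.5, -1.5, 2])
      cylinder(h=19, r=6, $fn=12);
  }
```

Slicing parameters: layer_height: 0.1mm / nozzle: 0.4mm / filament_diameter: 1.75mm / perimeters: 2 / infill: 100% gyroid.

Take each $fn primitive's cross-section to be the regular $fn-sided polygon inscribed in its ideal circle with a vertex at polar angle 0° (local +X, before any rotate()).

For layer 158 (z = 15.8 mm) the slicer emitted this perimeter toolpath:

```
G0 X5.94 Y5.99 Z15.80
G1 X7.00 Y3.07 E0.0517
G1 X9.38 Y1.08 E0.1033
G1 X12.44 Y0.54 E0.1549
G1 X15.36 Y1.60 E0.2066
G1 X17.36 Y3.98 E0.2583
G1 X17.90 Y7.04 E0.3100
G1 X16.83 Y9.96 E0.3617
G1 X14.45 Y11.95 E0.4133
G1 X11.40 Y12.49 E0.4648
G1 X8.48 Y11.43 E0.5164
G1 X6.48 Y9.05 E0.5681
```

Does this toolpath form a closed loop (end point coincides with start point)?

Start point (G0): (5.94, 5.99). End point (last G1): the path does not return to the start — open.

no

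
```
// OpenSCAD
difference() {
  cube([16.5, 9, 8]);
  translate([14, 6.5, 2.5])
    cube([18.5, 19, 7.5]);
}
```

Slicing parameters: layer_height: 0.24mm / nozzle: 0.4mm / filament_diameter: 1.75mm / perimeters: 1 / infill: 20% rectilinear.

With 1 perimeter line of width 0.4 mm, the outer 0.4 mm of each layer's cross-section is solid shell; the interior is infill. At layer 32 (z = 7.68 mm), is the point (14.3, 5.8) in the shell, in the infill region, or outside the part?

infill

At z = 7.68 mm: the 16.5×9 cube contributes its full rectangle; the cube at (14, 6.5) (footprint 18.5×19) is included at this height; Taking the first minus the rest: starting from the 16.5×9 cube, the 18.5×19 cube at (14, 6.5) partially overlaps it — only the 6.25 mm² overlap (of its 351.50 mm²) is removed, clipping the outline — 1 connected region. Overall, the cross-section is a single solid region. The nearest boundary edge runs (14.00, 6.50)→(16.50, 6.50); distance from the point to it = 0.70 mm. The point is inside the cross-section and 0.70 mm from the nearest boundary — more than the 0.4 mm shell width (1 × 0.4), so it's in the infill interior.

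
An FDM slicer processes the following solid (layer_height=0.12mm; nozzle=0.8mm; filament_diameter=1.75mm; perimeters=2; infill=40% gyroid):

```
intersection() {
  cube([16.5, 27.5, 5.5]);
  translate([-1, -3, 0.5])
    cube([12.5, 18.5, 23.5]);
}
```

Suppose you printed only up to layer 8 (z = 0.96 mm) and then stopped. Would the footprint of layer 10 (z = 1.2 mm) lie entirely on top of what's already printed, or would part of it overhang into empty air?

Compare the two slices. At z = 0.96: the cube (footprint 16.5×27.5) is included at this height (area 453.75 mm²); the 12.5×18.5 cube at (-1, -3) contributes its full rectangle (area 231.25 mm²); After intersecting: the 12.5×18.5 cube at (-1, -3) partially overlaps the 16.5×27.5 cube; clipping to the common part keeps 178.25 mm² — area = 178.25 mm². At z = 1.2: the 16.5×27.5 cube contributes its full rectangle (area 453.75 mm²); the cube at (-1, -3) (footprint 12.5×18.5) is included at this height (area 231.25 mm²); Taking the intersection: the 12.5×18.5 cube at (-1, -3) partially overlaps the 16.5×27.5 cube; clipping to the common part keeps 178.25 mm² — area = 178.25 mm². Checking containment: the cross-section at z = 1.2 is a subset of the cross-section at z = 0.96.

entirely on top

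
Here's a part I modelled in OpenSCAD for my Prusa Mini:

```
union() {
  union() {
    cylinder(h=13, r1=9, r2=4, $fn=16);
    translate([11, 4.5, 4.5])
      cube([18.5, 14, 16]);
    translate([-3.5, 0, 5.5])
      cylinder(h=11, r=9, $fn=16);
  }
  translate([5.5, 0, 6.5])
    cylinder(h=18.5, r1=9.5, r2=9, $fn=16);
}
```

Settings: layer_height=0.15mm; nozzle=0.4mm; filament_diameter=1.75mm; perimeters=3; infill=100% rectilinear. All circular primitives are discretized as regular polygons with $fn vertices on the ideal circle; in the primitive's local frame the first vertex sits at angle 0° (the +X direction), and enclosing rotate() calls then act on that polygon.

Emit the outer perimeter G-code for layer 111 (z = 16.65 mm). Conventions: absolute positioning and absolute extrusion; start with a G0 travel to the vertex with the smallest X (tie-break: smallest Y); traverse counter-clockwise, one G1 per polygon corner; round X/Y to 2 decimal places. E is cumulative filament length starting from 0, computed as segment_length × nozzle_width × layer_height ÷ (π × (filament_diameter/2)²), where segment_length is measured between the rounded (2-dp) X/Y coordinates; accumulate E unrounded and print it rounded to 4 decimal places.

G0 X-3.73 Y0.00 Z16.65
G1 X-3.02 Y-3.53 E0.0898
G1 X-1.02 Y-6.52 E0.1796
G1 X1.97 Y-8.52 E0.2693
G1 X5.50 Y-9.23 E0.3591
G1 X9.03 Y-8.52 E0.4489
G1 X12.02 Y-6.52 E0.5387
G1 X14.02 Y-3.53 E0.6284
G1 X14.73 Y0.00 E0.7182
G1 X14.02 Y3.53 E0.8080
G1 X13.38 Y4.50 E0.8370
G1 X29.50 Y4.50 E1.2391
G1 X29.50 Y18.50 E1.5884
G1 X11.00 Y18.50 E2.0499
G1 X11.00 Y7.21 E2.3315
G1 X9.03 Y8.52 E2.3905
G1 X5.50 Y9.23 E2.4803
G1 X1.97 Y8.52 E2.5701
G1 X-1.02 Y6.52 E2.6599
G1 X-3.02 Y3.53 E2.7496
G1 X-3.73 Y0.00 E2.8394

At z = 16.65 mm: the cone does not reach this height (z outside [0, 13]); the cube at (11, 4.5) (footprint 18.5×14) is included at this height; the cylinder at (-3.5, 0) is not intersected at this z (z outside [5.5, 16.5]); Merging all regions: only the 18.5×14 cube at (11, 4.5) is present, so the union is just that shape — 1 connected region; the cone at (5.5, 0): at t=0.549 of its height the radius interpolates to r₁+(r₂−r₁)t = 9.226, giving a regular 16-gon of that circumradius; Taking the union: the regions partially overlap (shared area 3.79 mm²), so overlapping operands fuse into one piece — 1 connected region. The outline is a single polygon with 20 vertices. Extrusion per mm of travel: 0.4 × 0.15 / (π × 0.875²) = 0.024945. Accumulating E over each segment gives final E = 2.8394.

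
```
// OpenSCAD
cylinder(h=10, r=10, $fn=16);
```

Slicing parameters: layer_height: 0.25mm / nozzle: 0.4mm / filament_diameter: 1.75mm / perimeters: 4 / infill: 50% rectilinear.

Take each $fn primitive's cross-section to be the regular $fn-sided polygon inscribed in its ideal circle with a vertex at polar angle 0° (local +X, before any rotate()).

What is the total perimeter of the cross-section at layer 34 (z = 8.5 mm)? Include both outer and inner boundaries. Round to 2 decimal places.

At z = 8.5 mm: the r=10 cylinder contributes a regular 16-gon of circumradius 10 (perimeter = 2·16·10.000·sin(180°/16) = 62.43 mm). Overall, the cross-section is a single solid region. Total boundary length (outer) = 62.43 mm.

62.43 mm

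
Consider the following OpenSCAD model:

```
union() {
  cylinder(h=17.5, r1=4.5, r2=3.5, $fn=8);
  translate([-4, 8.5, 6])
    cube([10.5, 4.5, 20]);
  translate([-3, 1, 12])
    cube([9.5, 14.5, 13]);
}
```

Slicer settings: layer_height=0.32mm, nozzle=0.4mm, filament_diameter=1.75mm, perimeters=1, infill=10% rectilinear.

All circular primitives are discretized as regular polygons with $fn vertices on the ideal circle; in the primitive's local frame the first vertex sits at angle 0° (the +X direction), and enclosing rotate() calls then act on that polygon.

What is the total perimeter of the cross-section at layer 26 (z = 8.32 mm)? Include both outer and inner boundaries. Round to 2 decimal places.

At z = 8.32 mm: the cone (r1=4.5→r2=3.5) has section circumradius 4.025 here — a regular 8-gon (perimeter = 2·8·4.025·sin(180°/8) = 24.64 mm); the cube at (-4, 8.5) is present — its section is the full 10.5×4.5 rectangle (perimeter 30.00 mm); the cube at (-3, 1) is absent (z outside [12, 25]); Merging all regions: the 2 present regions are separate (no shared area or edge), so areas and boundary lengths simply add and each stays a separate island — boundary = 54.64 mm. Overall, the cross-section has 2 separate islands. Total boundary length (outer) = 54.64 mm.

54.64 mm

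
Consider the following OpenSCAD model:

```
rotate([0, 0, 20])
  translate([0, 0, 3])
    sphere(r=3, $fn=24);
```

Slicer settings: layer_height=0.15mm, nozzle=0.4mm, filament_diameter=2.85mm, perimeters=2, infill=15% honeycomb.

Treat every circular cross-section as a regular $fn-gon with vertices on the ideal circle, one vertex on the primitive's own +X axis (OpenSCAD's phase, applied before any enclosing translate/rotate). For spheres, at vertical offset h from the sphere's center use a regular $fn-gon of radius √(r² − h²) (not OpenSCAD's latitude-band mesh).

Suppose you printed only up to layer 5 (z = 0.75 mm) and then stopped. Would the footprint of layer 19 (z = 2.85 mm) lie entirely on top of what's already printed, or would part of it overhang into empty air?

Compare the two slices. At z = 0.75: the sphere: section is a regular 24-gon, circumradius = √(r²−h²) = √(3²−2.25²) = 1.984 (area = (24/2)·1.984²·sin(360°/24) = 12.23 mm²); (rotated 20° about Z; rotation is an isometry so areas/perimeters/island counts are preserved). At z = 2.85: the r=3 sphere contributes a regular 24-gon of circumradius √(3²−0.15²) = 2.996 (area = (24/2)·2.996²·sin(360°/24) = 27.88 mm²); (rotated 20° about Z; rotation is an isometry so areas/perimeters/island counts are preserved). Checking containment: at z = 2.85 the cross-section extends beyond the z = 0.75 cross-section by about 15.65 mm².

part overhangs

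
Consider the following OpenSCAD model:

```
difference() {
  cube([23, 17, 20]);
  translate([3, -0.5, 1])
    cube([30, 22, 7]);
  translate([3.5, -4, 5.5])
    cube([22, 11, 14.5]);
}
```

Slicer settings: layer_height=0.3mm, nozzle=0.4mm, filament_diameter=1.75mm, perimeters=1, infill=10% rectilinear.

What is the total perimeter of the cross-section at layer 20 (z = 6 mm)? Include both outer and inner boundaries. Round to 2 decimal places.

At z = 6 mm: the 23×17 cube contributes its full rectangle (perimeter 80.00 mm); the 30×22 cube at (3, -0.5) contributes its full rectangle (perimeter 104.00 mm); the cube at (3.5, -4) is present — its section is the full 22×11 rectangle (perimeter 66.00 mm); Taking the first minus the rest: starting from the 23×17 cube, the 30×22 cube at (3, -0.5) partially overlaps it — only the 340.00 mm² overlap (of its 660.00 mm²) is removed, clipping the outline; the 22×11 cube at (3.5, -4) misses the remaining region (no effect) — boundary = 40.00 mm. Overall, the cross-section is a single solid region. Total boundary length (outer) = 40.00 mm.

40.00 mm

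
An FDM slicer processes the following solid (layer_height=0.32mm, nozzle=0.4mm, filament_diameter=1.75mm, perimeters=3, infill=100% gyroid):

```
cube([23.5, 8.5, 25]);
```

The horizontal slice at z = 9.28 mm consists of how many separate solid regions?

1

At z = 9.28 mm: the 23.5×8.5 cube contributes its full rectangle. The result has 1 disconnected region.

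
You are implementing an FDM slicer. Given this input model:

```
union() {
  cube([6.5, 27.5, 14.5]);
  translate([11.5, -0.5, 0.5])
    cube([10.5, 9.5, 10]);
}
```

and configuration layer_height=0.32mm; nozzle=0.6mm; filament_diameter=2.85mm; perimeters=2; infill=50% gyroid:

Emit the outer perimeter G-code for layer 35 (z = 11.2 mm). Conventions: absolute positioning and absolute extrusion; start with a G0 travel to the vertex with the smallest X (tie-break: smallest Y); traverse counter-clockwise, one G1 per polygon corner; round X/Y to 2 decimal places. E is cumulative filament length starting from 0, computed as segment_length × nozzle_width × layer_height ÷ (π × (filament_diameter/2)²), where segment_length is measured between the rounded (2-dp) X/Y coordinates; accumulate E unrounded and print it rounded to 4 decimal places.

G0 X0.00 Y0.00 Z11.20
G1 X6.50 Y0.00 E0.1956
G1 X6.50 Y27.50 E1.0233
G1 X0.00 Y27.50 E1.2189
G1 X0.00 Y0.00 E2.0466

At z = 11.2 mm: the 6.5×27.5 cube contributes its full rectangle; the cube at (11.5, -0.5) is absent (z outside [0.5, 10.5]); Combining (union): only the 6.5×27.5 cube is present, so the union is just that shape — 1 connected region. The outline is a single polygon with 4 vertices. Extrusion per mm of travel: 0.6 × 0.32 / (π × 1.425²) = 0.030097. Accumulating E over each segment gives final E = 2.0466.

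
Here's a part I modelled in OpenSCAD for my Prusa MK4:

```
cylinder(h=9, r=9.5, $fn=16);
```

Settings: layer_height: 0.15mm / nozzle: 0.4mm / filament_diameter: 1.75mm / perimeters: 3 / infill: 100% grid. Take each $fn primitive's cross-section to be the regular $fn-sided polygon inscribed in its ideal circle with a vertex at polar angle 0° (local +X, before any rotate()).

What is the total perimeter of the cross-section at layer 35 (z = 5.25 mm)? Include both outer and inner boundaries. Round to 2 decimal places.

At z = 5.25 mm: the r=9.5 cylinder contributes a regular 16-gon of circumradius 9.5 (perimeter = 2·16·9.500·sin(180°/16) = 59.31 mm). Overall, the cross-section is a single solid region. Total boundary length (outer) = 59.31 mm.

59.31 mm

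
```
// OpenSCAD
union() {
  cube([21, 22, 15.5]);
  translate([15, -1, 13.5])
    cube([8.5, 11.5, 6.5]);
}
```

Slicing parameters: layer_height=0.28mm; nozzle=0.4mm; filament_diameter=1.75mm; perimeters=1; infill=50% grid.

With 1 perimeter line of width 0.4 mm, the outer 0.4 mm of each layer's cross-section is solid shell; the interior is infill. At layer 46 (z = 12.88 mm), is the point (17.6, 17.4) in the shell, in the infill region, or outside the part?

At z = 12.88 mm: the 21×22 cube contributes its full rectangle; the cube at (15, -1) is absent (z outside [13.5, 20]); Taking the union: only the 21×22 cube is present, so the union is just that shape — 1 connected region. Overall, the cross-section is a single solid region. The nearest boundary edge runs (21.00, 0.00)→(21.00, 22.00); distance from the point to it = 3.40 mm. The point is inside the cross-section and 3.40 mm from the nearest boundary — more than the 0.4 mm shell width (1 × 0.4), so it's in the infill interior.

infill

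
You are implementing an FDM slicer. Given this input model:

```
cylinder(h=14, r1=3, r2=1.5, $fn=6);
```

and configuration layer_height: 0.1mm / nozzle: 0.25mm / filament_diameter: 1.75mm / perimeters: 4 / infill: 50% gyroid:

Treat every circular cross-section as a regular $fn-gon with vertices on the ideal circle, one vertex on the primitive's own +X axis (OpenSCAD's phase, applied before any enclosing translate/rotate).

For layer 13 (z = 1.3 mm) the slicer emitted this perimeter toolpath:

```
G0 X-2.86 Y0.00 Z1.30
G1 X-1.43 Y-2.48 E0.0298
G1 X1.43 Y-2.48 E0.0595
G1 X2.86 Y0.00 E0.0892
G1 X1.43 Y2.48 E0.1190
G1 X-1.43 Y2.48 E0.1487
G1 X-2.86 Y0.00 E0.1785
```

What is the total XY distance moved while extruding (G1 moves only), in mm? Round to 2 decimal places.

17.17 mm

Sum the Euclidean lengths of each G1 segment: total = 17.17 mm.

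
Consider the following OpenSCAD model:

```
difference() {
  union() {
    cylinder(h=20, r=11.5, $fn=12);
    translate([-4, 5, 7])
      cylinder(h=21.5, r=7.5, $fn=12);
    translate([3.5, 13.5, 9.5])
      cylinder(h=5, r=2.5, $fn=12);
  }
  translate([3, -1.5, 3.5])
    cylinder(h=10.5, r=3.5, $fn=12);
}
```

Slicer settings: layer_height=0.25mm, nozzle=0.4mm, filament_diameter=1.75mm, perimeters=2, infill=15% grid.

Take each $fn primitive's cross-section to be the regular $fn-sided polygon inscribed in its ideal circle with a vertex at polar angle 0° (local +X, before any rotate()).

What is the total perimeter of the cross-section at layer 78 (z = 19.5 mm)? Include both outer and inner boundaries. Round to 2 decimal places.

At z = 19.5 mm: the cylinder: section is a regular 12-gon, circumradius r=11.5 (perimeter = 2·12·11.500·sin(180°/12) = 71.43 mm); the cylinder at (-4, 5): section is a regular 12-gon, circumradius r=7.5 (perimeter = 2·12·7.500·sin(180°/12) = 46.59 mm); the cylinder at (3.5, 13.5) is not intersected at this z (z outside [9.5, 14.5]); Merging all regions: the regions partially overlap (shared area 142.07 mm²), so the edge portions inside another operand are dropped and the merged outline is re-measured after clipping — boundary = 74.56 mm; the cylinder at (3, -1.5) does not reach this height (z outside [3.5, 14]); Subtracting the remaining from the first: none of the subtracted shapes is present at this height, so that combined region is unchanged — boundary = 74.56 mm. Overall, the cross-section is a single solid region. Total boundary length (outer) = 74.56 mm.

74.56 mm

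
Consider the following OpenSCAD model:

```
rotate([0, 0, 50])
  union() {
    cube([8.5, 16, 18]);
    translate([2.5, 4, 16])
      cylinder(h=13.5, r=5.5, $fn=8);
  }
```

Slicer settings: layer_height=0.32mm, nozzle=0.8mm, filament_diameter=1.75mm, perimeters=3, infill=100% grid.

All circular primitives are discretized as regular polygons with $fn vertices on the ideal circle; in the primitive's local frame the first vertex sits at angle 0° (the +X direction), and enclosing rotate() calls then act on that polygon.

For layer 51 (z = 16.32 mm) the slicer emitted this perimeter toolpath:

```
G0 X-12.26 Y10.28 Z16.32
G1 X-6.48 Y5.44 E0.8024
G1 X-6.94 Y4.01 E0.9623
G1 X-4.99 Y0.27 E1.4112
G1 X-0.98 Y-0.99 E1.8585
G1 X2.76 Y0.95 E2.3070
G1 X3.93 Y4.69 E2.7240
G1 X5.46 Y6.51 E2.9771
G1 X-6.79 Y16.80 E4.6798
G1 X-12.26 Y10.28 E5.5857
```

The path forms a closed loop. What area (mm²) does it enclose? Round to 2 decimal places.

159.06 mm²

Apply the shoelace formula to the sequence of (X, Y) vertices; enclosed area = 159.06 mm².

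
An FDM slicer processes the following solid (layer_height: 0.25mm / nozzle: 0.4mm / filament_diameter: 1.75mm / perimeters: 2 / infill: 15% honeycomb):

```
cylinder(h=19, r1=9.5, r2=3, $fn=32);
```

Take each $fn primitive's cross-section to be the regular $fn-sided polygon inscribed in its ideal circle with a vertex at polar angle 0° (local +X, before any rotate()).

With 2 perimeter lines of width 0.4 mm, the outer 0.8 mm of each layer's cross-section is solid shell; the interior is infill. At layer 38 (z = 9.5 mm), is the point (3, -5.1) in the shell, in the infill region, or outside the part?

shell

At z = 9.5 mm: the cone: at t=0.500 of its height the radius interpolates to r₁+(r₂−r₁)t = 6.250, giving a regular 32-gon of that circumradius. Overall, the cross-section is a single solid region. The nearest boundary edge runs (2.39, -5.77)→(3.47, -5.20); distance from the point to it = 0.31 mm. The point is inside the cross-section, 0.31 mm from the nearest boundary — within the 0.8 mm shell band (2 × 0.4).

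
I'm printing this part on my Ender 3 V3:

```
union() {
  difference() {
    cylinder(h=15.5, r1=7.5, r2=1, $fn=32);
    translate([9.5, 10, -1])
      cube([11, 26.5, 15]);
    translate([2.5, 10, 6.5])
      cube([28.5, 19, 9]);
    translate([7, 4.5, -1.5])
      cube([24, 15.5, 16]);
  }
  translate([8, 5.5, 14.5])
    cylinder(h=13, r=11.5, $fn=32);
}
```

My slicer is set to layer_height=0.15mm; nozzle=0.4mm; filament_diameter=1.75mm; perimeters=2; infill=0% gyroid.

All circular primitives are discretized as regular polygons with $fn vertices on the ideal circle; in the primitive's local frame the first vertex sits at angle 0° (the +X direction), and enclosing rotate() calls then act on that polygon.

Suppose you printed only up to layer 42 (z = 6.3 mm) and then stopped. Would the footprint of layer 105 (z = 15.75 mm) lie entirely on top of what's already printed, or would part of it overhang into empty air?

part overhangs

Compare the two slices. At z = 6.3: the cone contributes a regular 32-gon of circumradius 4.858 (interpolated between r1=7.5 and r2=1 at t=0.406) (area = (32/2)·4.858²·sin(360°/32) = 73.67 mm²); the cube at (9.5, 10) (footprint 11×26.5) is included at this height (area 291.50 mm²); the cube at (2.5, 10) is absent (z outside [6.5, 15.5]); the 24×15.5 cube at (7, 4.5) contributes its full rectangle (area 372.00 mm²); Taking the first minus the rest: starting from the cone (73.67 mm²), the 11×26.5 cube at (9.5, 10) misses the remaining region (no effect); the 24×15.5 cube at (7, 4.5) misses the remaining region (no effect) — area = 73.67 mm²; the cylinder at (8, 5.5) is not intersected at this z (z outside [14.5, 27.5]); Taking the union: only the result so far is present, so the union is just that shape — area = 73.67 mm². At z = 15.75: the cone is absent (z outside [0, 15.5]); the cube at (9.5, 10) is absent (z outside [-1, 14]); the cube at (2.5, 10) is absent (z outside [6.5, 15.5]); the cube at (7, 4.5) is absent (z outside [-1.5, 14.5]); Taking the first minus the rest: the first operand is absent here, so nothing remains; the cylinder at (8, 5.5): section is a regular 32-gon, circumradius r=11.5 (area = (32/2)·11.500²·sin(360°/32) = 412.81 mm²); Taking the union: only the r=11.5 cylinder at (8, 5.5) is present, so the union is just that shape — area = 412.81 mm². Checking containment: at z = 15.75 the cross-section extends beyond the z = 6.3 cross-section by about 362.39 mm².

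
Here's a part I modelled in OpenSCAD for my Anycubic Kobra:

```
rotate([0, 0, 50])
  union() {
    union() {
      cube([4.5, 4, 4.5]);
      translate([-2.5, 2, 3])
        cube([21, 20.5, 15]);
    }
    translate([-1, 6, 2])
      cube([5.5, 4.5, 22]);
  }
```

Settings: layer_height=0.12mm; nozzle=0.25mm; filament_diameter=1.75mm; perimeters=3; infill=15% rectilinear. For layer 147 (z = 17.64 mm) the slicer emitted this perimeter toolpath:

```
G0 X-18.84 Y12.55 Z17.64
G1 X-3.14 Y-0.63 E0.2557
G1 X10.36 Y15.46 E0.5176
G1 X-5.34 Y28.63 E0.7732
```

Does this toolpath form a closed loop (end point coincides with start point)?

Start point (G0): (-18.84, 12.55). End point (last G1): the path does not return to the start — open.

no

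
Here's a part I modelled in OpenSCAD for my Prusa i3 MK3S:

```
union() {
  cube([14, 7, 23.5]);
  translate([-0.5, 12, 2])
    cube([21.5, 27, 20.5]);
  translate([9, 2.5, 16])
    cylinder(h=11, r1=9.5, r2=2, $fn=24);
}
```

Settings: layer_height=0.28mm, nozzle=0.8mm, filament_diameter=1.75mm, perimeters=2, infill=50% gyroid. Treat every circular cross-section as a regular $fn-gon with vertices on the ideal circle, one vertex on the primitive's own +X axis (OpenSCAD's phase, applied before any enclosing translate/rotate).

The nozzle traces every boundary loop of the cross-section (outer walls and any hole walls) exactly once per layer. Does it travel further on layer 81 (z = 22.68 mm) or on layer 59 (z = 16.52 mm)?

Layer 81 (z = 22.68): the cube is present — its section is the full 14×7 rectangle (perimeter 42.00 mm); the cube at (-0.5, 12) is not intersected at this z (z outside [2, 22.5]); the cone at (9, 2.5) (r1=9.5→r2=2) has section circumradius 4.945 here — a regular 24-gon (perimeter = 2·24·4.945·sin(180°/24) = 30.98 mm); Merging all regions: the regions partially overlap (shared area 60.35 mm²), so the edge portions inside another operand are dropped and the merged outline is re-measured after clipping — boundary = 43.87 mm. So its perimeter = 43.87 mm. Layer 59 (z = 16.52): the cube (footprint 14×7) is included at this height (perimeter 42.00 mm); the cube at (-0.5, 12) (footprint 21.5×27) is included at this height (perimeter 97.00 mm); the cone at (9, 2.5) (r1=9.5→r2=2) has section circumradius 9.145 here — a regular 24-gon (perimeter = 2·24·9.145·sin(180°/24) = 57.30 mm); Merging all regions: the regions partially overlap (shared area 96.47 mm²), so the edge portions inside another operand are dropped and the merged outline is re-measured after clipping — boundary = 155.36 mm. So its perimeter = 155.36 mm. Layer 59 is larger (155.36 vs 43.87 mm).

layer 59 (z = 16.52 mm)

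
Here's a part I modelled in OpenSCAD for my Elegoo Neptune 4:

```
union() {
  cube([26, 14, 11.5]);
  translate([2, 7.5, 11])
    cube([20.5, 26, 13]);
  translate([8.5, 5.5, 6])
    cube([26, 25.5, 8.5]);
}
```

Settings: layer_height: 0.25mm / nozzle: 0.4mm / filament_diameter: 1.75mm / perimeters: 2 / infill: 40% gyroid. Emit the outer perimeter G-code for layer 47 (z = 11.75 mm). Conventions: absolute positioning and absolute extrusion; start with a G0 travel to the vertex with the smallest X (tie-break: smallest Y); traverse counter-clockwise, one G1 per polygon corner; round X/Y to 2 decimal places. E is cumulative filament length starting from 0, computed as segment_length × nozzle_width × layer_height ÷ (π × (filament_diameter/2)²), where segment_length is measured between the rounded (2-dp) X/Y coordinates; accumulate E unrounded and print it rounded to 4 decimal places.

G0 X2.00 Y7.50 Z11.75
G1 X8.50 Y7.50 E0.2702
G1 X8.50 Y5.50 E0.3534
G1 X34.50 Y5.50 E1.4343
G1 X34.50 Y31.00 E2.4945
G1 X22.50 Y31.00 E2.9934
G1 X22.50 Y33.50 E3.0974
G1 X2.00 Y33.50 E3.9496
G1 X2.00 Y7.50 E5.0306

At z = 11.75 mm: the cube is not intersected at this z (z outside [0, 11.5]); the 20.5×26 cube at (2, 7.5) contributes its full rectangle; the cube at (8.5, 5.5) (footprint 26×25.5) is included at this height; Merging all regions: the regions partially overlap (shared area 329.00 mm²), so overlapping operands fuse into one piece — 1 connected region. The outline is a single polygon with 8 vertices. Extrusion per mm of travel: 0.4 × 0.25 / (π × 0.875²) = 0.041575. Accumulating E over each segment gives final E = 5.0306.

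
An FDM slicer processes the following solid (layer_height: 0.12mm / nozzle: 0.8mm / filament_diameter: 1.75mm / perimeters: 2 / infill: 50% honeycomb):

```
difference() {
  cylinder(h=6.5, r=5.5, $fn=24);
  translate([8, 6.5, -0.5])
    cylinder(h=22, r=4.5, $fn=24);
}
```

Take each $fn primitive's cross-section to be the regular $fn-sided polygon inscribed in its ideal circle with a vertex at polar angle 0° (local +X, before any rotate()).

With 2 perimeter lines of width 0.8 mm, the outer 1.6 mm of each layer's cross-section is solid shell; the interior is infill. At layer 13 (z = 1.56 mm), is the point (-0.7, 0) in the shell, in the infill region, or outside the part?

infill

At z = 1.56 mm: the cylinder: section is a regular 24-gon, circumradius r=5.5; the r=4.5 cylinder at (8, 6.5) contributes a regular 24-gon of circumradius 4.5; After the difference (first − rest): starting from the r=5.5 cylinder, the r=4.5 cylinder at (8, 6.5) misses the remaining region (no effect) — 1 connected region. Overall, the cross-section is a single solid region. The nearest boundary edge runs (-5.31, -1.42)→(-5.50, 0.00); distance from the point to it = 4.76 mm. The point is inside the cross-section and 4.76 mm from the nearest boundary — more than the 1.6 mm shell width (2 × 0.8), so it's in the infill interior.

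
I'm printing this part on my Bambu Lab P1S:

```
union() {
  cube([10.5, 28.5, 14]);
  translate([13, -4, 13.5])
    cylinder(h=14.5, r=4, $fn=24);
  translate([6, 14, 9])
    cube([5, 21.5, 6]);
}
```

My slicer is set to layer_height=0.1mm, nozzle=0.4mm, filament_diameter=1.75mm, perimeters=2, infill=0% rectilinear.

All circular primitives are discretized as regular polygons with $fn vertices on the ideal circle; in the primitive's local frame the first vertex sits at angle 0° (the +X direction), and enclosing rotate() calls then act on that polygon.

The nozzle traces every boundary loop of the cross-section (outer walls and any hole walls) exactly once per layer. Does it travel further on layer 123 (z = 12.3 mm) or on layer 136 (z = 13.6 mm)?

layer 136 (z = 13.6 mm)

Layer 123 (z = 12.3): the 10.5×28.5 cube contributes its full rectangle (perimeter 78.00 mm); the cylinder at (13, -4) is not intersected at this z (z outside [13.5, 28]); the 5×21.5 cube at (6, 14) contributes its full rectangle (perimeter 53.00 mm); Combining (union): the regions partially overlap (shared area 65.25 mm²), so the edge portions inside another operand are dropped and the merged outline is re-measured after clipping — boundary = 93.00 mm. So its perimeter = 93.00 mm. Layer 136 (z = 13.6): the cube (footprint 10.5×28.5) is included at this height (perimeter 78.00 mm); the r=4 cylinder at (13, -4) contributes a regular 24-gon of circumradius 4 (perimeter = 2·24·4.000·sin(180°/24) = 25.06 mm); the cube at (6, 14) (footprint 5×21.5) is included at this height (perimeter 53.00 mm); Taking the union: the regions partially overlap (shared area 65.25 mm²), so the edge portions inside another operand are dropped and the merged outline is re-measured after clipping — boundary = 118.06 mm. So its perimeter = 118.06 mm. Layer 136 is larger (118.06 vs 93.00 mm).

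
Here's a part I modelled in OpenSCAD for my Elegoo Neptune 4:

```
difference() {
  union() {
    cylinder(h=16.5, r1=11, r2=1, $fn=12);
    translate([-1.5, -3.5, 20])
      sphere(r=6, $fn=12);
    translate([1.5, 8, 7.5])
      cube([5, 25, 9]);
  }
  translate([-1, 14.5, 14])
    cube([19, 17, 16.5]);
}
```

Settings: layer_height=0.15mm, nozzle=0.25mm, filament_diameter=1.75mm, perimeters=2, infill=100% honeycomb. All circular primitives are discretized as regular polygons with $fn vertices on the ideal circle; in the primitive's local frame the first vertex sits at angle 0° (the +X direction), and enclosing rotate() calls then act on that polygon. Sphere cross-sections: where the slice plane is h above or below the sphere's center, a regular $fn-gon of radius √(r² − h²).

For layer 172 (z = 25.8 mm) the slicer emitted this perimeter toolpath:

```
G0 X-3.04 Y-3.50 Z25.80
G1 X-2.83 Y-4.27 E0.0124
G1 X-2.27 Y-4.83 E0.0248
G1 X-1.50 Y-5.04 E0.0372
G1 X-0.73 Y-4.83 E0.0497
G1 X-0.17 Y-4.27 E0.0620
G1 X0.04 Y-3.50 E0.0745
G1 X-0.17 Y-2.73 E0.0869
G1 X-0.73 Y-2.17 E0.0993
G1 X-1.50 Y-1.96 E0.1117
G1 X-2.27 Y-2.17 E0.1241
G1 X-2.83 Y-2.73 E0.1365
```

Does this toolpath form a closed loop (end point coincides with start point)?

Start point (G0): (-3.04, -3.50). End point (last G1): the path does not return to the start — open.

no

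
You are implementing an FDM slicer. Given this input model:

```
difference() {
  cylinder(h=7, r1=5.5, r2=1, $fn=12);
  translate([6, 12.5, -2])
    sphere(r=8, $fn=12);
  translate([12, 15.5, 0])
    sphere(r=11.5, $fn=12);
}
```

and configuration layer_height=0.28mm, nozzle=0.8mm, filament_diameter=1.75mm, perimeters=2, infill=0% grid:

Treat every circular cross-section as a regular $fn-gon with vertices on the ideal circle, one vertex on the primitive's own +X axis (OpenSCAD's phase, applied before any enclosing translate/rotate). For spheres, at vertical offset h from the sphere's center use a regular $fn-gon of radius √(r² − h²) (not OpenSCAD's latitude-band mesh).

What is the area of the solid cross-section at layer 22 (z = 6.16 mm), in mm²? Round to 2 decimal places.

7.11 mm²

At z = 6.16 mm: the cone contributes a regular 12-gon of circumradius 1.540 (interpolated between r1=5.5 and r2=1 at t=0.880) (area = (12/2)·1.540²·sin(360°/12) = 7.11 mm²); the sphere at (6, 12.5) is not intersected at this z (|z−center|=8.160 > r=8); the sphere at (12, 15.5): section is a regular 12-gon, circumradius = √(r²−h²) = √(11.5²−6.16²) = 9.711 (area = (12/2)·9.711²·sin(360°/12) = 282.91 mm²); Subtracting the remaining from the first: starting from the cone (7.11 mm²), the r=11.5 sphere at (12, 15.5) misses the remaining region (no effect) — area = 7.11 mm². Overall, the cross-section is a single solid region. Net area = 7.11 mm².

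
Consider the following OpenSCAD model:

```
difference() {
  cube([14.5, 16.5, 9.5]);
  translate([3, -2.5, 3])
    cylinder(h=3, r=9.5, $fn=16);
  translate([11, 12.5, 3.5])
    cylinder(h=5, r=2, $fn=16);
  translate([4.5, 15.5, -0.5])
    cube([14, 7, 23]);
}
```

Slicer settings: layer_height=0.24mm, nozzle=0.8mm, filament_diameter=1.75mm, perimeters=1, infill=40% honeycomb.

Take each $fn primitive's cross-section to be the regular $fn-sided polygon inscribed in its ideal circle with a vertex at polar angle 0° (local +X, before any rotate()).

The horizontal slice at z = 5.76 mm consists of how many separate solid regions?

1

At z = 5.76 mm: the cube is present — its section is the full 14.5×16.5 rectangle; the r=9.5 cylinder at (3, -2.5) contributes a regular 16-gon of circumradius 9.5; the r=2 cylinder at (11, 12.5) contributes a regular 16-gon of circumradius 2; the cube at (4.5, 15.5) (footprint 14×7) is included at this height; Subtracting the remaining from the first: starting from the 14.5×16.5 cube, the r=9.5 cylinder at (3, -2.5) partially overlaps it — only the 66.05 mm² overlap (of its 276.30 mm²) is removed, clipping the outline; the r=2 cylinder at (11, 12.5) lies wholly inside it (removes its full 12.25 mm² and its 12.49 mm outline becomes a hole wall); the 14×7 cube at (4.5, 15.5) partially overlaps it — only the 10.00 mm² overlap (of its 98.00 mm²) is removed, clipping the outline — 1 connected region with 1 hole. The result has 1 disconnected region.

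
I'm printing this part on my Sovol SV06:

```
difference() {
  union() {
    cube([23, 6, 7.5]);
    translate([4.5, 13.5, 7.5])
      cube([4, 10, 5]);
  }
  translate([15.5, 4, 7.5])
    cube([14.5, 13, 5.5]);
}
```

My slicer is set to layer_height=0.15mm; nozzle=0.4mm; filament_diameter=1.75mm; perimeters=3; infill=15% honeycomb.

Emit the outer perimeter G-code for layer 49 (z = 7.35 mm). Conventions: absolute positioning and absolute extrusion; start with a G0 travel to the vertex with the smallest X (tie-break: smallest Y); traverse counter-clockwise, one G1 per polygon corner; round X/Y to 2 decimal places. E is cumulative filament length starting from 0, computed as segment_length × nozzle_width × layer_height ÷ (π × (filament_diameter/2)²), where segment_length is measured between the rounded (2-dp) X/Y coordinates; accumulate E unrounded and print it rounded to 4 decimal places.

G0 X0.00 Y0.00 Z7.35
G1 X23.00 Y0.00 E0.5737
G1 X23.00 Y6.00 E0.7234
G1 X0.00 Y6.00 E1.2971
G1 X0.00 Y0.00 E1.4468

At z = 7.35 mm: the cube is present — its section is the full 23×6 rectangle; the cube at (4.5, 13.5) is absent (z outside [7.5, 12.5]); Taking the union: only the 23×6 cube is present, so the union is just that shape — 1 connected region; the cube at (15.5, 4) is absent (z outside [7.5, 13]); Subtracting the remaining from the first: none of the subtracted shapes is present at this height, so that combined region is unchanged — 1 connected region. The outline is a single polygon with 4 vertices. Extrusion per mm of travel: 0.4 × 0.15 / (π × 0.875²) = 0.024945. Accumulating E over each segment gives final E = 1.4468.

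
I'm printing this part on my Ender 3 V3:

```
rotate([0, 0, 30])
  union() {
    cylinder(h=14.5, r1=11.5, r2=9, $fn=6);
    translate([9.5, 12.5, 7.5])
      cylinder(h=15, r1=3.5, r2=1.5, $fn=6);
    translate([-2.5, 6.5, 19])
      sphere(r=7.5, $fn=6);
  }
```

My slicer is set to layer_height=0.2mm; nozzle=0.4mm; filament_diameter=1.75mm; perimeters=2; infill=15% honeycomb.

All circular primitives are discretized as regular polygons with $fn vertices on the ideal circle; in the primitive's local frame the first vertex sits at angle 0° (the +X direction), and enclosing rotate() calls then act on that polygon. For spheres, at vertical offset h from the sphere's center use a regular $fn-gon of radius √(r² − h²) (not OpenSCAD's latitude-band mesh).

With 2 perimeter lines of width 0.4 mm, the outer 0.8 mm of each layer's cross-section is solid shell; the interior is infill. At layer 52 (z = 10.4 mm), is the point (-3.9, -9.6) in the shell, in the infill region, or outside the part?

At z = 10.4 mm: the cone contributes a regular 6-gon of circumradius 9.707 (interpolated between r1=11.5 and r2=9 at t=0.717); the cone at (9.5, 12.5): at t=0.193 of its height the radius interpolates to r₁+(r₂−r₁)t = 3.113, giving a regular 6-gon of that circumradius; the sphere at (-2.5, 6.5) does not reach this height (|z−center|=8.600 > r=7.5); Combining (union): the 2 present regions are separate (no shared area or edge), so areas and boundary lengths simply add and each stays a separate island — 2 connected regions; (rotated 30° about Z; rotation is an isometry so areas/perimeters/island counts are preserved). Overall, the cross-section has 2 separate islands. Undo the 30° rotation: the query point maps to (-8.177, -6.364) in the un-rotated model frame. The nearest boundary edge runs (-4.85, -8.41)→(-9.71, 0.00); distance from the point to it = 1.86 mm. The point is not inside any of the regions above, so it lies outside the cross-section (1.86 mm from the nearest boundary).

outside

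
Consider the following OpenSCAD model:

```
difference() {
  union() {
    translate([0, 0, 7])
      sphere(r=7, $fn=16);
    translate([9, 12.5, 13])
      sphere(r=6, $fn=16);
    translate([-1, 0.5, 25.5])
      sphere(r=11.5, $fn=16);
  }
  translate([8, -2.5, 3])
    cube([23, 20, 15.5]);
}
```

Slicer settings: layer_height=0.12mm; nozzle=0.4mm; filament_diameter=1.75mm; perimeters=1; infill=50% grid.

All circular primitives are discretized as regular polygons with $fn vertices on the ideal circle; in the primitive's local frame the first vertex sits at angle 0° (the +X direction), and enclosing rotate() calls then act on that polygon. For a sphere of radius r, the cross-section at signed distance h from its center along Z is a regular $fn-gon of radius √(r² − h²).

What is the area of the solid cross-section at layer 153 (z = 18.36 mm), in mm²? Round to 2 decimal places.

At z = 18.36 mm: the sphere is not intersected at this z (|z−center|=11.360 > r=7); the r=6 sphere at (9, 12.5) slices to a regular 16-gon of circumradius 2.696 (√(r²−h²) with h=5.36 from center) (area = (16/2)·2.696²·sin(360°/16) = 22.26 mm²); the r=11.5 sphere at (-1, 0.5) contributes a regular 16-gon of circumradius √(11.5²−7.14²) = 9.015 (area = (16/2)·9.015²·sin(360°/16) = 248.81 mm²); Taking the union: the 2 present regions are separate (no shared area or edge), so areas and boundary lengths simply add and each stays a separate island — area = 271.06 mm²; the cube at (8, -2.5) (footprint 23×20) is included at this height (area 460.00 mm²); Taking the first minus the rest: starting from that combined region (271.06 mm²), the 23×20 cube at (8, -2.5) partially overlaps it — only the 16.32 mm² overlap (of its 460.00 mm²) is removed, clipping the outline — area = 254.74 mm². Overall, the cross-section has 2 separate islands. Net area = 254.74 mm².

254.74 mm²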